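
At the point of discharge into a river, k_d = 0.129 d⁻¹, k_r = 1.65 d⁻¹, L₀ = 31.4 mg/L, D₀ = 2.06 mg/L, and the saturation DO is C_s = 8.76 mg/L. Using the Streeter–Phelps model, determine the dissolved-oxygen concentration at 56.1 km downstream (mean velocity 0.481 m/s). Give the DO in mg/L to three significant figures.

Travel time t = x/v = 56.1 km / (0.481 m/s) = 56100 m / 0.481 m/s = 116600 s = 1.350 d.
k_d L₀/(k_r−k_d) = 0.129×31.4/(1.65−0.129) = 4.051/1.521 = 2.663 mg/L.
e^(−k_d t) = e^(−0.129×1.350) = 0.8402; e^(−k_r t) = e^(−1.65×1.350) = 0.1078.
D = 2.663 × (0.8402 − 0.1078) + 2.06 × 0.1078 = 1.950 + 0.2221 = 2.172 mg/L.
DO = C_s − D = 8.76 − 2.172 = 6.588 mg/L.

DO ≈ 6.59 mg/L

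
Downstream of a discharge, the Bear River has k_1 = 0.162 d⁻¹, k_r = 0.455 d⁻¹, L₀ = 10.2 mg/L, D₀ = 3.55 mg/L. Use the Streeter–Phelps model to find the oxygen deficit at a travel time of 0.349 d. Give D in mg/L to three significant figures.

k_1 L₀/(k_r−k_1) = 0.162×10.2/(0.455−0.162) = 1.652/0.2930 = 5.640 mg/L.
e^(−k_1 t) = e^(−0.162×0.3490) = 0.9450; e^(−k_r t) = e^(−0.455×0.3490) = 0.8532.
D = 5.640 × (0.9450 − 0.8532) + 3.55 × 0.8532 = 0.5180 + 3.029 = 3.547 mg/L.

D ≈ 3.55 mg/L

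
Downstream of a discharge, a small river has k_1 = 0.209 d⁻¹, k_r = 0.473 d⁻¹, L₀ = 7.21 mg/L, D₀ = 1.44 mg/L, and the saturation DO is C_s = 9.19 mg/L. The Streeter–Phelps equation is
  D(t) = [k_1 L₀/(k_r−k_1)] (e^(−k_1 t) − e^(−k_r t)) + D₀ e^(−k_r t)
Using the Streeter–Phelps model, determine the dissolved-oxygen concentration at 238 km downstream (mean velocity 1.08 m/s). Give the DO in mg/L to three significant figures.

DO ≈ 7.12 mg/L

Travel time t = x/v = 238 km / (1.08 m/s) = 238000 m / 1.08 m/s = 220400 s = 2.551 d.
k_1 L₀/(k_r−k_1) = 0.209×7.21/(0.473−0.209) = 1.507/0.2640 = 5.708 mg/L.
e^(−k_1 t) = e^(−0.209×2.551) = 0.5868; e^(−k_r t) = e^(−0.473×2.551) = 0.2993.
D = 5.708 × (0.5868 − 0.2993) + 1.44 × 0.2993 = 1.641 + 0.4309 = 2.072 mg/L.
DO = C_s − D = 9.19 − 2.072 = 7.118 mg/L.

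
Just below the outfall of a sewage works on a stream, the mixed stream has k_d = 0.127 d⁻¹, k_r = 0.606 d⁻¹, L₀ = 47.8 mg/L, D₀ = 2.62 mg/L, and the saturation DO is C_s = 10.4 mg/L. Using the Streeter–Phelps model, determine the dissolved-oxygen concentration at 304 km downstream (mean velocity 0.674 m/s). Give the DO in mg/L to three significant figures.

DO ≈ 4.29 mg/L

Travel time t = x/v = 304 km / (0.674 m/s) = 304000 m / 0.674 m/s = 451000 s = 5.220 d.
k_d L₀/(k_r−k_d) = 0.127×47.8/(0.606−0.127) = 6.071/0.4790 = 12.67 mg/L.
e^(−k_d t) = e^(−0.127×5.220) = 0.5153; e^(−k_r t) = e^(−0.606×5.220) = 0.04228.
D = 12.67 × (0.5153 − 0.04228) + 2.62 × 0.04228 = 5.995 + 0.1108 = 6.106 mg/L.
DO = C_s − D = 10.4 − 6.106 = 4.294 mg/L.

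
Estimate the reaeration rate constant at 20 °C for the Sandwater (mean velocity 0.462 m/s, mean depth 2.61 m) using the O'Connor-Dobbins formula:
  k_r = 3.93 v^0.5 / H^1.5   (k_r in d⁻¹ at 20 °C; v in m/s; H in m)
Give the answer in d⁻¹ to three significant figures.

k_r ≈ 0.634 d⁻¹

k_r = 3.93 × 0.462^0.5 / 2.61^1.5 = 3.93 × 0.6797 / 4.217 = 0.6335 d⁻¹.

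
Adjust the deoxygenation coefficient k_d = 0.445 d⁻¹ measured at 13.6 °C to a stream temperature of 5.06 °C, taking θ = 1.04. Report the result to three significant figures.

k_d ≈ 0.318 d⁻¹

k_d(T₂) = k_d(T₁) · θ^(T₂−T₁) = 0.445 × 1.04^(5.06−13.6)
= 0.445 × 1.04^-8.54 = 0.445 × 0.7154 = 0.3183 d⁻¹.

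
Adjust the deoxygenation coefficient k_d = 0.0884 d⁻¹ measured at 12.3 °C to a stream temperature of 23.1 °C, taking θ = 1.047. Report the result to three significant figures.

k_d ≈ 0.145 d⁻¹

k_d(T₂) = k_d(T₁) · θ^(T₂−T₁) = 0.0884 × 1.047^(23.1−12.3)
= 0.0884 × 1.047^10.8 = 0.0884 × 1.642 = 0.1452 d⁻¹.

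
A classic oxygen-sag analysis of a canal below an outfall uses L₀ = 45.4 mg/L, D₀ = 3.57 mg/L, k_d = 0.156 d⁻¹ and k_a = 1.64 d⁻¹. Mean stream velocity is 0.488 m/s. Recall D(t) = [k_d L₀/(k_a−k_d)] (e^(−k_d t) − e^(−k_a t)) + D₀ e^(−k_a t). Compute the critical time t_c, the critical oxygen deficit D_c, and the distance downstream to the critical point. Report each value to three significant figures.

t_c ≈ 0.656 d; D_c ≈ 3.90 mg/L; x_c ≈ 27.7 km

At the critical point dD/dt = 0, so k_d L₀ e^(−k_d t) = k_a D. Substituting D(t) from the Streeter–Phelps equation and solving for t gives
t_c = ln[(k_a/k_d)(1 − D₀(k_a−k_d)/(k_d L₀))] / (k_a−k_d).
Here k_a−k_d = 1.484 d⁻¹ and 1 − D₀(k_a−k_d)/(k_d L₀) = 1 − 3.57×1.484/(0.156×45.4) = 0.2520, so
t_c = ln(10.51 × 0.2520) / 1.484 = 0.9741 / 1.484 = 0.6564 d.
D_c = (k_d/k_a) L₀ e^(−k_d t_c) = (0.156/1.64) × 45.4 × e^(−0.156×0.6564) = 0.09512 × 45.4 × 0.9027 = 3.898 mg/L.
x_c = v t_c = 0.488 m/s × 0.6564 d × 86400 s/d = 27680 m ≈ 27.7 km.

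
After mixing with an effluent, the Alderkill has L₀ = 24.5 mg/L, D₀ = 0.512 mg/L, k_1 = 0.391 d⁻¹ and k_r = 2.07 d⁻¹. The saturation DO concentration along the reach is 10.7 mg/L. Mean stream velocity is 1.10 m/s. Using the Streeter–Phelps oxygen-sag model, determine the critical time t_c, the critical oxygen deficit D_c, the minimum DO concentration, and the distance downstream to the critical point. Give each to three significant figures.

t_c ≈ 0.937 d; D_c ≈ 3.21 mg/L; min DO ≈ 7.49 mg/L; x_c ≈ 89.0 km

t_c = [1/(k_r−k_1)] ln[(k_r/k_1)(1 − D₀(k_r−k_1)/(k_1 L₀))]
= [1/(2.07−0.391)] ln[(2.07/0.391)(1 − 0.512×1.679/(0.391×24.5))]
= (1/1.679) ln[5.294 × 0.9103] = 0.5956 × ln(4.819) = 0.5956 × 1.573 = 0.9366 d.
L(t_c) = L₀ e^(−k_1 t_c) = 24.5 × 0.6934 = 16.99 mg/L, and at the critical point k_r D_c = k_1 L, so D_c = (0.391/2.07) × 16.99 = 3.209 mg/L.
Minimum DO = C_s − D_c = 10.7 − 3.209 = 7.491 mg/L.
x_c = v t_c = 1.10 m/s × 0.9366 d × 86400 s/d = 89020 m ≈ 89.0 km.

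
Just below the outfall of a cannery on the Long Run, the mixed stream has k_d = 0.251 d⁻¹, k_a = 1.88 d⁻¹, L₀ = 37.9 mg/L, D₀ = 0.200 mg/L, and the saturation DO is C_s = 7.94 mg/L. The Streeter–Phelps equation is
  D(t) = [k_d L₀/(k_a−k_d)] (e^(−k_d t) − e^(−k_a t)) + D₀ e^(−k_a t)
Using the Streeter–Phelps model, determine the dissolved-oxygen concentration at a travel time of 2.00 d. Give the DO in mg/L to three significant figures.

DO ≈ 4.54 mg/L

k_d L₀/(k_a−k_d) = 0.251×37.9/(1.88−0.251) = 9.513/1.629 = 5.840 mg/L.
e^(−k_d t) = e^(−0.251×2.000) = 0.6053; e^(−k_a t) = e^(−1.88×2.000) = 0.02328.
D = 5.840 × (0.6053 − 0.02328) + 0.200 × 0.02328 = 3.399 + 0.004657 = 3.404 mg/L.
DO = C_s − D = 7.94 − 3.404 = 4.536 mg/L.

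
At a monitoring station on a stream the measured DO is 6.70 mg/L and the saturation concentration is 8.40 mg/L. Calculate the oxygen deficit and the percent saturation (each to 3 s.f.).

D = C_s − C = 8.40 − 6.70 = 1.70 mg/L.
% saturation = 6.70/8.40 × 100 = 79.8 %.

D ≈ 1.70 mg/L; 79.8 % saturation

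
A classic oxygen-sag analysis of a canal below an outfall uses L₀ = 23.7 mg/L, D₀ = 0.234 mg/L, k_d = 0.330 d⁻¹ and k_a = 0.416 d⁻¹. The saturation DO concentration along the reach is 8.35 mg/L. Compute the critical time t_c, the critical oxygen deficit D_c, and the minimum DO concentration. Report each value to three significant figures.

t_c ≈ 2.66 d; D_c ≈ 7.81 mg/L; min DO ≈ 0.542 mg/L

t_c = [1/(k_a−k_d)] ln[(k_a/k_d)(1 − D₀(k_a−k_d)/(k_d L₀))]
= [1/(0.416−0.330)] ln[(0.416/0.330)(1 − 0.234×0.08600/(0.330×23.7))]
= (1/0.08600) ln[1.261 × 0.9974] = 11.63 × ln(1.257) = 11.63 × 0.2290 = 2.663 d.
D_c = (k_d/k_a) L₀ e^(−k_d t_c) = (0.330/0.416) × 23.7 × e^(−0.330×2.663) = 0.7933 × 23.7 × 0.4153 = 7.808 mg/L.
Minimum DO = C_s − D_c = 8.35 − 7.808 = 0.5424 mg/L.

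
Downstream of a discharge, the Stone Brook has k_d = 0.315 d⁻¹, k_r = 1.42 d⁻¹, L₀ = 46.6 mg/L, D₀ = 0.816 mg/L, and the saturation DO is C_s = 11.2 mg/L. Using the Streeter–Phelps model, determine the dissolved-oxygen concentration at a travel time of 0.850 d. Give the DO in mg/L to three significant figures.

k_d L₀/(k_r−k_d) = 0.315×46.6/(1.42−0.315) = 14.68/1.105 = 13.28 mg/L.
e^(−k_d t) = e^(−0.315×0.8500) = 0.7651; e^(−k_r t) = e^(−1.42×0.8500) = 0.2991.
D = 13.28 × (0.7651 − 0.2991) + 0.816 × 0.2991 = 6.190 + 0.2441 = 6.435 mg/L.
DO = C_s − D = 11.2 − 6.435 = 4.765 mg/L.

DO ≈ 4.77 mg/L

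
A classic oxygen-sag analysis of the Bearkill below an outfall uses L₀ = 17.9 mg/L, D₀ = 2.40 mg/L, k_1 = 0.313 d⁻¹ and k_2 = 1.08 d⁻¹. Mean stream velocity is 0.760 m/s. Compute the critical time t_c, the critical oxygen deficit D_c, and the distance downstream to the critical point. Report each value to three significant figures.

t_c ≈ 1.10 d; D_c ≈ 3.68 mg/L; x_c ≈ 71.9 km

At the critical point dD/dt = 0, so k_1 L₀ e^(−k_1 t) = k_2 D. Substituting D(t) from the Streeter–Phelps equation and solving for t gives
t_c = ln[(k_2/k_1)(1 − D₀(k_2−k_1)/(k_1 L₀))] / (k_2−k_1).
Here k_2−k_1 = 0.7670 d⁻¹ and 1 − D₀(k_2−k_1)/(k_1 L₀) = 1 − 2.40×0.7670/(0.313×17.9) = 0.6714, so
t_c = ln(3.450 × 0.6714) / 0.7670 = 0.8402 / 0.7670 = 1.095 d.
D_c = (k_1/k_2) L₀ e^(−k_1 t_c) = (0.313/1.08) × 17.9 × e^(−0.313×1.095) = 0.2898 × 17.9 × 0.7097 = 3.682 mg/L.
x_c = v t_c = 0.760 m/s × 1.095 d × 86400 s/d = 71930 m ≈ 71.9 km.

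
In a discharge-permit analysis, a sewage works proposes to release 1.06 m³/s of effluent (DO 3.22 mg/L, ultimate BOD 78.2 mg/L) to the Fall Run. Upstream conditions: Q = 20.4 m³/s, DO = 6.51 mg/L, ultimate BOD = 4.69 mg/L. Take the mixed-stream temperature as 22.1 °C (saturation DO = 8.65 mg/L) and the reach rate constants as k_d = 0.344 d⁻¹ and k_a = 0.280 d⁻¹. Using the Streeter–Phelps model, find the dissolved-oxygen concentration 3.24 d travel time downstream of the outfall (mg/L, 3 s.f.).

DO ≈ 4.34 mg/L

Mixed DO = (20.4×6.51 + 1.06×3.22)/(20.4+1.06) = 136.2/21.46 = 6.347 mg/L.
Mixed L₀ = (20.4×4.69 + 1.06×78.2)/(21.46) = 178.6/21.46 = 8.321 mg/L.
Initial deficit D₀ = C_s − DO₀ = 8.65 − 6.347 = 2.303 mg/L.
D(3.24) = [0.344×8.321/(0.280−0.344)](e^(−0.344×3.24) − e^(−0.280×3.24)) + 2.303 e^(−0.280×3.24)
= -44.73 × (0.3281 − 0.4037) + 2.303 × 0.4037 = 4.310 mg/L.
DO = 8.65 − 4.310 = 4.340 mg/L.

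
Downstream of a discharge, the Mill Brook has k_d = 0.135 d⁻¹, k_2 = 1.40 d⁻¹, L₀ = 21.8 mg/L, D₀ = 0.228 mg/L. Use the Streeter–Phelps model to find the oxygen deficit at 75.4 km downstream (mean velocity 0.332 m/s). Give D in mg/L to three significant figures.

D ≈ 1.58 mg/L

Travel time t = x/v = 75.4 km / (0.332 m/s) = 75400 m / 0.332 m/s = 227100 s = 2.629 d.
k_d L₀/(k_2−k_d) = 0.135×21.8/(1.40−0.135) = 2.943/1.265 = 2.326 mg/L.
e^(−k_d t) = e^(−0.135×2.629) = 0.7013; e^(−k_2 t) = e^(−1.40×2.629) = 0.02522.
D = 2.326 × (0.7013 − 0.02522) + 0.228 × 0.02522 = 1.573 + 0.005751 = 1.579 mg/L.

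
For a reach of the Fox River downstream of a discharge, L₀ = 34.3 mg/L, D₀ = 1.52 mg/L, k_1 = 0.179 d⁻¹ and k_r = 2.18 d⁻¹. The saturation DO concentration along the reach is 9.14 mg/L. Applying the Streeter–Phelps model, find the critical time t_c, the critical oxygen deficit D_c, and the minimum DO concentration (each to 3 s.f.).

t_c ≈ 0.907 d; D_c ≈ 2.39 mg/L; min DO ≈ 6.75 mg/L

t_c = [1/(k_r−k_1)] ln[(k_r/k_1)(1 − D₀(k_r−k_1)/(k_1 L₀))]
= [1/(2.18−0.179)] ln[(2.18/0.179)(1 − 1.52×2.001/(0.179×34.3))]
= (1/2.001) ln[12.18 × 0.5046] = 0.4998 × ln(6.146) = 0.4998 × 1.816 = 0.9074 d.
D_c = (k_1/k_r) L₀ e^(−k_1 t_c) = (0.179/2.18) × 34.3 × e^(−0.179×0.9074) = 0.08211 × 34.3 × 0.8501 = 2.394 mg/L.
Minimum DO = C_s − D_c = 9.14 − 2.394 = 6.746 mg/L.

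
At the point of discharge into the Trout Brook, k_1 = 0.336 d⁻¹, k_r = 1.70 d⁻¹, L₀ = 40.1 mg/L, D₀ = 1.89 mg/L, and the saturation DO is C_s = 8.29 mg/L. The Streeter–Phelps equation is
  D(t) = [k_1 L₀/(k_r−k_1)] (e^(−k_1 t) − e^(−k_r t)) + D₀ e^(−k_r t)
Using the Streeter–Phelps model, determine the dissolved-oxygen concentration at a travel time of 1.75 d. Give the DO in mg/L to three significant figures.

k_1 L₀/(k_r−k_1) = 0.336×40.1/(1.70−0.336) = 13.47/1.364 = 9.878 mg/L.
e^(−k_1 t) = e^(−0.336×1.750) = 0.5554; e^(−k_r t) = e^(−1.70×1.750) = 0.05105.
D = 9.878 × (0.5554 − 0.05105) + 1.89 × 0.05105 = 4.982 + 0.09648 = 5.079 mg/L.
DO = C_s − D = 8.29 − 5.079 = 3.211 mg/L.

DO ≈ 3.21 mg/L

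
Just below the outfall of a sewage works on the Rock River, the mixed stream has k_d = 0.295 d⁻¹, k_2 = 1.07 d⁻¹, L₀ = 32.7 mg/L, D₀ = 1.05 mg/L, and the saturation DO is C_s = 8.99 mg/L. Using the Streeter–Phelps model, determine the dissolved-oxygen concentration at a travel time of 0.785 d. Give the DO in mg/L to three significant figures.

DO ≈ 4.04 mg/L

k_d L₀/(k_2−k_d) = 0.295×32.7/(1.07−0.295) = 9.646/0.7750 = 12.45 mg/L.
e^(−k_d t) = e^(−0.295×0.7850) = 0.7933; e^(−k_2 t) = e^(−1.07×0.7850) = 0.4317.
D = 12.45 × (0.7933 − 0.4317) + 1.05 × 0.4317 = 4.500 + 0.4533 = 4.954 mg/L.
DO = C_s − D = 8.99 − 4.954 = 4.036 mg/L.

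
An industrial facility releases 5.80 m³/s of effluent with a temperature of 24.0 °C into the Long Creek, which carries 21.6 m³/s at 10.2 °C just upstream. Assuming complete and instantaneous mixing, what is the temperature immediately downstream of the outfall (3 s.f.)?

Flow-weighted mixing: C = (Q_r C_r + Q_w C_w)/(Q_r + Q_w)
= (21.6×10.2 + 5.80×24.0)/(21.6 + 5.80) = 359.5/27.40 = 13.12 °C.

13.1 °C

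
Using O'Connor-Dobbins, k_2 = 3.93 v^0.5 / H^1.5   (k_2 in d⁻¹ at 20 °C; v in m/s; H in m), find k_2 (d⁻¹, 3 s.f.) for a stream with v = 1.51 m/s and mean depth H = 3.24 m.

k_2 ≈ 0.828 d⁻¹

k_2 = 3.93 × 1.51^0.5 / 3.24^1.5 = 3.93 × 1.229 / 5.832 = 0.8281 d⁻¹.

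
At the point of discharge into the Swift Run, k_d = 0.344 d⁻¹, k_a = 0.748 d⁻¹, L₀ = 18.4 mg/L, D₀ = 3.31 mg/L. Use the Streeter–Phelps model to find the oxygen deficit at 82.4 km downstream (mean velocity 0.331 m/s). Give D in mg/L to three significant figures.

Travel time t = x/v = 82.4 km / (0.331 m/s) = 82400 m / 0.331 m/s = 248900 s = 2.881 d.
k_d L₀/(k_a−k_d) = 0.344×18.4/(0.748−0.344) = 6.330/0.4040 = 15.67 mg/L.
e^(−k_d t) = e^(−0.344×2.881) = 0.3711; e^(−k_a t) = e^(−0.748×2.881) = 0.1159.
D = 15.67 × (0.3711 − 0.1159) + 3.31 × 0.1159 = 3.999 + 0.3836 = 4.383 mg/L.

D ≈ 4.38 mg/L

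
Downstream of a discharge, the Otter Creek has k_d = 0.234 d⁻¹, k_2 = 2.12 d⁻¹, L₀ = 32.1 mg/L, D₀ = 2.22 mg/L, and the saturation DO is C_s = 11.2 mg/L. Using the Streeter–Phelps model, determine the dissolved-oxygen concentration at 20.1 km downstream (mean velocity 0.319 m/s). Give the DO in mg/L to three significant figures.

DO ≈ 8.22 mg/L

Travel time t = x/v = 20.1 km / (0.319 m/s) = 20100 m / 0.319 m/s = 63010 s = 0.7293 d.
k_d L₀/(k_2−k_d) = 0.234×32.1/(2.12−0.234) = 7.511/1.886 = 3.983 mg/L.
e^(−k_d t) = e^(−0.234×0.7293) = 0.8431; e^(−k_2 t) = e^(−2.12×0.7293) = 0.2131.
D = 3.983 × (0.8431 − 0.2131) + 2.22 × 0.2131 = 2.509 + 0.4730 = 2.982 mg/L.
DO = C_s − D = 11.2 − 2.982 = 8.218 mg/L.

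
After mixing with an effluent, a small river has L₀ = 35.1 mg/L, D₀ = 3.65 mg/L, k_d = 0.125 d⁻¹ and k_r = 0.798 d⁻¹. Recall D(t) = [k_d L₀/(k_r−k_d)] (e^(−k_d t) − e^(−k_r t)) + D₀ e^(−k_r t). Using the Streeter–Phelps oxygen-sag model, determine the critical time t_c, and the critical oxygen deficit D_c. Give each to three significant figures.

t_c ≈ 1.54 d; D_c ≈ 4.54 mg/L

At the critical point dD/dt = 0, so k_d L₀ e^(−k_d t) = k_r D. Substituting D(t) from the Streeter–Phelps equation and solving for t gives
t_c = ln[(k_r/k_d)(1 − D₀(k_r−k_d)/(k_d L₀))] / (k_r−k_d).
Here k_r−k_d = 0.6730 d⁻¹ and 1 − D₀(k_r−k_d)/(k_d L₀) = 1 − 3.65×0.6730/(0.125×35.1) = 0.4401, so
t_c = ln(6.384 × 0.4401) / 0.6730 = 1.033 / 0.6730 = 1.535 d.
L(t_c) = L₀ e^(−k_d t_c) = 35.1 × 0.8254 = 28.97 mg/L, and at the critical point k_r D_c = k_d L, so D_c = (0.125/0.798) × 28.97 = 4.538 mg/L.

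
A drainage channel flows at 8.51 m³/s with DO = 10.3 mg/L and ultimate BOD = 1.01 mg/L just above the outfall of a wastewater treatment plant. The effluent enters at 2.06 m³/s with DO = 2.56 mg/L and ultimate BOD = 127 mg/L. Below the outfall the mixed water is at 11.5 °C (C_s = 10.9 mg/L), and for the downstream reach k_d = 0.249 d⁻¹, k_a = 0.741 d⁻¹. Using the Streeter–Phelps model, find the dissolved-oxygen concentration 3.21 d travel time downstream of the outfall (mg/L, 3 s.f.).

Mixed DO = (8.51×10.3 + 2.06×2.56)/(8.51+2.06) = 92.93/10.57 = 8.792 mg/L.
Mixed L₀ = (8.51×1.01 + 2.06×127)/(10.57) = 270.2/10.57 = 25.56 mg/L.
Initial deficit D₀ = C_s − DO₀ = 10.9 − 8.792 = 2.108 mg/L.
D(3.21) = [0.249×25.56/(0.741−0.249)](e^(−0.249×3.21) − e^(−0.741×3.21)) + 2.108 e^(−0.741×3.21)
= 12.94 × (0.4496 − 0.09268) + 2.108 × 0.09268 = 4.814 mg/L.
DO = 10.9 − 4.814 = 6.086 mg/L.

DO ≈ 6.09 mg/L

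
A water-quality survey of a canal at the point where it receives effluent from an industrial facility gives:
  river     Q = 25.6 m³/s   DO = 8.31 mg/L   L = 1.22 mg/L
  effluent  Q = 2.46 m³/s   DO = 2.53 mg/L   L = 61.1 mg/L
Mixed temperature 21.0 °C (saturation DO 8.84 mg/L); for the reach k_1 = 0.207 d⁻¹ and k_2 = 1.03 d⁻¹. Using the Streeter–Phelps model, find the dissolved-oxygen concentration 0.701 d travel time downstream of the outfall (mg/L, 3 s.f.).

DO ≈ 7.72 mg/L

Mixed DO = (25.6×8.31 + 2.46×2.53)/(25.6+2.46) = 219.0/28.06 = 7.803 mg/L.
Mixed L₀ = (25.6×1.22 + 2.46×61.1)/(28.06) = 181.5/28.06 = 6.470 mg/L.
Initial deficit D₀ = C_s − DO₀ = 8.84 − 7.803 = 1.037 mg/L.
D(0.701) = [0.207×6.470/(1.03−0.207)](e^(−0.207×0.701) − e^(−1.03×0.701)) + 1.037 e^(−1.03×0.701)
= 1.627 × (0.8649 − 0.4858) + 1.037 × 0.4858 = 1.121 mg/L.
DO = 8.84 − 1.121 = 7.719 mg/L.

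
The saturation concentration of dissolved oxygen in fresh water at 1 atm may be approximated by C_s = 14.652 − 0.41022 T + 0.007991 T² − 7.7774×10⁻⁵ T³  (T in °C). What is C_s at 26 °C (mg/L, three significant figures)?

C_s = 14.652 − 0.41022×26 + 0.007991×26² − 7.7774×10⁻⁵×26³ = 8.021 mg/L.

C_s ≈ 8.02 mg/L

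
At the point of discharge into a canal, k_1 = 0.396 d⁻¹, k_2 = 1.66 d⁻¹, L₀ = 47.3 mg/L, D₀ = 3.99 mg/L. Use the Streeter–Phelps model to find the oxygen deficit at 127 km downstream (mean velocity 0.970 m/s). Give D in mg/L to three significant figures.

Travel time t = x/v = 127 km / (0.970 m/s) = 127000 m / 0.970 m/s = 130900 s = 1.515 d.
k_1 L₀/(k_2−k_1) = 0.396×47.3/(1.66−0.396) = 18.73/1.264 = 14.82 mg/L.
e^(−k_1 t) = e^(−0.396×1.515) = 0.5488; e^(−k_2 t) = e^(−1.66×1.515) = 0.08082.
D = 14.82 × (0.5488 − 0.08082) + 3.99 × 0.08082 = 6.934 + 0.3225 = 7.257 mg/L.

D ≈ 7.26 mg/L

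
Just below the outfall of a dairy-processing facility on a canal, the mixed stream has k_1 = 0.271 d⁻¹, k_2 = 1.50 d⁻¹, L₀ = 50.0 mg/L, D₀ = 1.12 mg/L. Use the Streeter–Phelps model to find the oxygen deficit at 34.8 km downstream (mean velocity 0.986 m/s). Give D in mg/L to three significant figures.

D ≈ 4.50 mg/L

Travel time t = x/v = 34.8 km / (0.986 m/s) = 34800 m / 0.986 m/s = 35290 s = 0.4085 d.
k_1 L₀/(k_2−k_1) = 0.271×50.0/(1.50−0.271) = 13.55/1.229 = 11.03 mg/L.
e^(−k_1 t) = e^(−0.271×0.4085) = 0.8952; e^(−k_2 t) = e^(−1.50×0.4085) = 0.5419.
D = 11.03 × (0.8952 − 0.5419) + 1.12 × 0.5419 = 3.896 + 0.6069 = 4.503 mg/L.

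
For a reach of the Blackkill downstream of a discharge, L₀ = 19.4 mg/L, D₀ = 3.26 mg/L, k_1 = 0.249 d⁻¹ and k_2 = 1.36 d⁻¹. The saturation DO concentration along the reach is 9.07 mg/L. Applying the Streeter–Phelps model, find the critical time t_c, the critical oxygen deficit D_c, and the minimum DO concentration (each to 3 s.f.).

t_c ≈ 0.281 d; D_c ≈ 3.31 mg/L; min DO ≈ 5.76 mg/L

At the critical point dD/dt = 0, so k_1 L₀ e^(−k_1 t) = k_2 D. Substituting D(t) from the Streeter–Phelps equation and solving for t gives
t_c = ln[(k_2/k_1)(1 − D₀(k_2−k_1)/(k_1 L₀))] / (k_2−k_1).
Here k_2−k_1 = 1.111 d⁻¹ and 1 − D₀(k_2−k_1)/(k_1 L₀) = 1 − 3.26×1.111/(0.249×19.4) = 0.2502, so
t_c = ln(5.462 × 0.2502) / 1.111 = 0.3124 / 1.111 = 0.2812 d.
D_c = (k_1/k_2) L₀ e^(−k_1 t_c) = (0.249/1.36) × 19.4 × e^(−0.249×0.2812) = 0.1831 × 19.4 × 0.9324 = 3.312 mg/L.
Minimum DO = C_s − D_c = 9.07 − 3.312 = 5.758 mg/L.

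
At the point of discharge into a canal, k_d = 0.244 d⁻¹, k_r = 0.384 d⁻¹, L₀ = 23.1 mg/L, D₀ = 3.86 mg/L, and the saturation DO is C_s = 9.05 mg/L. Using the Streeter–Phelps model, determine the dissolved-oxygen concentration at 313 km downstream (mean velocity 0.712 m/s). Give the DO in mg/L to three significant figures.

Travel time t = x/v = 313 km / (0.712 m/s) = 313000 m / 0.712 m/s = 439600 s = 5.088 d.
k_d L₀/(k_r−k_d) = 0.244×23.1/(0.384−0.244) = 5.636/0.1400 = 40.26 mg/L.
e^(−k_d t) = e^(−0.244×5.088) = 0.2890; e^(−k_r t) = e^(−0.384×5.088) = 0.1417.
D = 40.26 × (0.2890 − 0.1417) + 3.86 × 0.1417 = 5.927 + 0.5471 = 6.474 mg/L.
DO = C_s − D = 9.05 − 6.474 = 2.576 mg/L.

DO ≈ 2.58 mg/L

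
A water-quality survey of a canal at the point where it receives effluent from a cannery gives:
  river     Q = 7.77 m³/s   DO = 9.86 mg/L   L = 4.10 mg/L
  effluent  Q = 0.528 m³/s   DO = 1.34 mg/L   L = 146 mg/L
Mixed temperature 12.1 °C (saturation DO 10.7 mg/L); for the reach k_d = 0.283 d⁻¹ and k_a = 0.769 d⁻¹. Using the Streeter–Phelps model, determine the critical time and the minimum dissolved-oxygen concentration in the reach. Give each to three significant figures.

t_c ≈ 1.65 d; minimum DO ≈ 7.67 mg/L

Mixed DO = (7.77×9.86 + 0.528×1.34)/(7.77+0.528) = 77.32/8.298 = 9.318 mg/L.
Mixed L₀ = (7.77×4.10 + 0.528×146)/(8.298) = 108.9/8.298 = 13.13 mg/L.
Initial deficit D₀ = C_s − DO₀ = 10.7 − 9.318 = 1.382 mg/L.
t_c = (1/0.4860) ln[(0.769/0.283)(1 − 1.382×0.4860/(0.283×13.13))] = 2.058 × ln(2.226) = 1.647 d.
D_c = (0.283/0.769) × 13.13 × e^(−0.283×1.647) = 0.3680 × 13.13 × 0.6275 = 3.032 mg/L.
Minimum DO = 10.7 − 3.032 = 7.668 mg/L.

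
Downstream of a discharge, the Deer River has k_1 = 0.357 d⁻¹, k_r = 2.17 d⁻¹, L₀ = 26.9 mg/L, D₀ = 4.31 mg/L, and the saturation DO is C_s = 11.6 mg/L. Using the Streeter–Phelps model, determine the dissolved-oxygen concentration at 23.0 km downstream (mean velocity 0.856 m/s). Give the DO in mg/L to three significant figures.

DO ≈ 7.36 mg/L

Travel time t = x/v = 23.0 km / (0.856 m/s) = 23000 m / 0.856 m/s = 26870 s = 0.3110 d.
k_1 L₀/(k_r−k_1) = 0.357×26.9/(2.17−0.357) = 9.603/1.813 = 5.297 mg/L.
e^(−k_1 t) = e^(−0.357×0.3110) = 0.8949; e^(−k_r t) = e^(−2.17×0.3110) = 0.5092.
D = 5.297 × (0.8949 − 0.5092) + 4.31 × 0.5092 = 2.043 + 2.195 = 4.238 mg/L.
DO = C_s − D = 11.6 − 4.238 = 7.362 mg/L.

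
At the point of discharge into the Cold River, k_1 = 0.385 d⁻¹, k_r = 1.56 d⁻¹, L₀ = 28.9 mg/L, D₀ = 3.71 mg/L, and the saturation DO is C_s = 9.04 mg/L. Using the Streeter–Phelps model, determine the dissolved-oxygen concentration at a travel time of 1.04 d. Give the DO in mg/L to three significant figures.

k_1 L₀/(k_r−k_1) = 0.385×28.9/(1.56−0.385) = 11.13/1.175 = 9.469 mg/L.
e^(−k_1 t) = e^(−0.385×1.040) = 0.6701; e^(−k_r t) = e^(−1.56×1.040) = 0.1974.
D = 9.469 × (0.6701 − 0.1974) + 3.71 × 0.1974 = 4.475 + 0.7324 = 5.208 mg/L.
DO = C_s − D = 9.04 − 5.208 = 3.832 mg/L.

DO ≈ 3.83 mg/L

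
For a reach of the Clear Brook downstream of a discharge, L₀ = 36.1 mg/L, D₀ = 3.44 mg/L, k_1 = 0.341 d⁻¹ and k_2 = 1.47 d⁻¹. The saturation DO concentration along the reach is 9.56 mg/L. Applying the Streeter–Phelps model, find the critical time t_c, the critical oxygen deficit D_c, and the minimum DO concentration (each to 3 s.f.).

At the critical point dD/dt = 0, so k_1 L₀ e^(−k_1 t) = k_2 D. Substituting D(t) from the Streeter–Phelps equation and solving for t gives
t_c = ln[(k_2/k_1)(1 − D₀(k_2−k_1)/(k_1 L₀))] / (k_2−k_1).
Here k_2−k_1 = 1.129 d⁻¹ and 1 − D₀(k_2−k_1)/(k_1 L₀) = 1 − 3.44×1.129/(0.341×36.1) = 0.6845, so
t_c = ln(4.311 × 0.6845) / 1.129 = 1.082 / 1.129 = 0.9584 d.
D_c = (k_1/k_2) L₀ e^(−k_1 t_c) = (0.341/1.47) × 36.1 × e^(−0.341×0.9584) = 0.2320 × 36.1 × 0.7212 = 6.040 mg/L.
Minimum DO = C_s − D_c = 9.56 − 6.040 = 3.520 mg/L.

t_c ≈ 0.958 d; D_c ≈ 6.04 mg/L; min DO ≈ 3.52 mg/L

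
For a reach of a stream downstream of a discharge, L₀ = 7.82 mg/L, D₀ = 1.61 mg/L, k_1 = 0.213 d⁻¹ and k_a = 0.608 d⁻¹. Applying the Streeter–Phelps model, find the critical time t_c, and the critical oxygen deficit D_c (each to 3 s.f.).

t_c ≈ 1.44 d; D_c ≈ 2.02 mg/L

At the critical point dD/dt = 0, so k_1 L₀ e^(−k_1 t) = k_a D. Substituting D(t) from the Streeter–Phelps equation and solving for t gives
t_c = ln[(k_a/k_1)(1 − D₀(k_a−k_1)/(k_1 L₀))] / (k_a−k_1).
Here k_a−k_1 = 0.3950 d⁻¹ and 1 − D₀(k_a−k_1)/(k_1 L₀) = 1 − 1.61×0.3950/(0.213×7.82) = 0.6182, so
t_c = ln(2.854 × 0.6182) / 0.3950 = 0.5679 / 0.3950 = 1.438 d.
D_c = (k_1/k_a) L₀ e^(−k_1 t_c) = (0.213/0.608) × 7.82 × e^(−0.213×1.438) = 0.3503 × 7.82 × 0.7362 = 2.017 mg/L.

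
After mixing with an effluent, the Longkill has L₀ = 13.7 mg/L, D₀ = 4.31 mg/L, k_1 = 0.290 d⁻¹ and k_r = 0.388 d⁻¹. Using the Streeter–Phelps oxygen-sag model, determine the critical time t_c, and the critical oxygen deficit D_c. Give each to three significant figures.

t_c = [1/(k_r−k_1)] ln[(k_r/k_1)(1 − D₀(k_r−k_1)/(k_1 L₀))]
= [1/(0.388−0.290)] ln[(0.388/0.290)(1 − 4.31×0.09800/(0.290×13.7))]
= (1/0.09800) ln[1.338 × 0.8937] = 10.20 × ln(1.196) = 10.20 × 0.1787 = 1.824 d.
D_c = (k_1/k_r) L₀ e^(−k_1 t_c) = (0.290/0.388) × 13.7 × e^(−0.290×1.824) = 0.7474 × 13.7 × 0.5893 = 6.034 mg/L.

t_c ≈ 1.82 d; D_c ≈ 6.03 mg/L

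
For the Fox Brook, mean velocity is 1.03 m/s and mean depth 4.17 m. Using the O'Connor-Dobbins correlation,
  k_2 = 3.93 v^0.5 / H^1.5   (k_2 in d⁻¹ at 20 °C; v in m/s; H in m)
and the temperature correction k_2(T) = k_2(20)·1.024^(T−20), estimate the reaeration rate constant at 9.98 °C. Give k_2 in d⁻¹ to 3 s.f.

k_2(20) = 3.93 × 1.03^0.5 / 4.17^1.5 = 3.93 × 1.015 / 8.515 = 0.4684 d⁻¹.
k_2(9.98) = 0.4684 × 1.024^(9.98−20) = 0.4684 × 0.7885 = 0.3693 d⁻¹.

k_2 ≈ 0.369 d⁻¹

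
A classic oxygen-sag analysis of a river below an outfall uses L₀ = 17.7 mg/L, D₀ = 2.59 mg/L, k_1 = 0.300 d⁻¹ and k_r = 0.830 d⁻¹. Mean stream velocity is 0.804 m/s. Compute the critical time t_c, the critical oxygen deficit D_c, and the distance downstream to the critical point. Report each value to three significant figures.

t_c ≈ 1.36 d; D_c ≈ 4.26 mg/L; x_c ≈ 94.2 km

At the critical point dD/dt = 0, so k_1 L₀ e^(−k_1 t) = k_r D. Substituting D(t) from the Streeter–Phelps equation and solving for t gives
t_c = ln[(k_r/k_1)(1 − D₀(k_r−k_1)/(k_1 L₀))] / (k_r−k_1).
Here k_r−k_1 = 0.5300 d⁻¹ and 1 − D₀(k_r−k_1)/(k_1 L₀) = 1 − 2.59×0.5300/(0.300×17.7) = 0.7415, so
t_c = ln(2.767 × 0.7415) / 0.5300 = 0.7185 / 0.5300 = 1.356 d.
D_c = (k_1/k_r) L₀ e^(−k_1 t_c) = (0.300/0.830) × 17.7 × e^(−0.300×1.356) = 0.3614 × 17.7 × 0.6658 = 4.260 mg/L.
x_c = v t_c = 0.804 m/s × 1.356 d × 86400 s/d = 94180 m ≈ 94.2 km.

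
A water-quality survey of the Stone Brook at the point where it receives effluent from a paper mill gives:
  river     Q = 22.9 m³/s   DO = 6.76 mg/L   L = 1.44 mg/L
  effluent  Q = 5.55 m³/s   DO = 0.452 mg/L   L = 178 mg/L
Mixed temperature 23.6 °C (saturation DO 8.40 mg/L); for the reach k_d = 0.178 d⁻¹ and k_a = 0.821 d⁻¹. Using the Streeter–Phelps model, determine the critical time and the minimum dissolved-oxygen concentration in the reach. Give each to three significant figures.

Mixed DO = (22.9×6.76 + 5.55×0.452)/(22.9+5.55) = 157.3/28.45 = 5.529 mg/L.
Mixed L₀ = (22.9×1.44 + 5.55×178)/(28.45) = 1021/28.45 = 35.88 mg/L.
Initial deficit D₀ = C_s − DO₀ = 8.40 − 5.529 = 2.871 mg/L.
t_c = (1/0.6430) ln[(0.821/0.178)(1 − 2.871×0.6430/(0.178×35.88))] = 1.555 × ln(3.279) = 1.847 d.
D_c = (0.178/0.821) × 35.88 × e^(−0.178×1.847) = 0.2168 × 35.88 × 0.7198 = 5.600 mg/L.
Minimum DO = 8.40 − 5.600 = 2.800 mg/L.

t_c ≈ 1.85 d; minimum DO ≈ 2.80 mg/L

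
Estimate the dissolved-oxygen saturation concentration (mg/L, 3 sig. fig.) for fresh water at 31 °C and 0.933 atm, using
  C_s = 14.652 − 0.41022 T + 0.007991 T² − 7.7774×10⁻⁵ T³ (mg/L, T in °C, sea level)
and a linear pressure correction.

At sea level: C_s = 14.652 − 0.41022×31 + 0.007991×31² − 7.7774×10⁻⁵×31³ = 7.298 mg/L.
Pressure correction: C_s' = 7.298 × 0.933 = 6.809 mg/L.

C_s ≈ 6.81 mg/L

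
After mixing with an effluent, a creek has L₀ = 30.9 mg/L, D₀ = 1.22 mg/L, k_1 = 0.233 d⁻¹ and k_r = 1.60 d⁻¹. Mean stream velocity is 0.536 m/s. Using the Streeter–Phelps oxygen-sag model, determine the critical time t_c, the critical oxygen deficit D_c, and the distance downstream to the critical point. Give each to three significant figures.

t_c ≈ 1.22 d; D_c ≈ 3.39 mg/L; x_c ≈ 56.3 km

At the critical point dD/dt = 0, so k_1 L₀ e^(−k_1 t) = k_r D. Substituting D(t) from the Streeter–Phelps equation and solving for t gives
t_c = ln[(k_r/k_1)(1 − D₀(k_r−k_1)/(k_1 L₀))] / (k_r−k_1).
Here k_r−k_1 = 1.367 d⁻¹ and 1 − D₀(k_r−k_1)/(k_1 L₀) = 1 − 1.22×1.367/(0.233×30.9) = 0.7684, so
t_c = ln(6.867 × 0.7684) / 1.367 = 1.663 / 1.367 = 1.217 d.
D_c = (k_1/k_r) L₀ e^(−k_1 t_c) = (0.233/1.60) × 30.9 × e^(−0.233×1.217) = 0.1456 × 30.9 × 0.7532 = 3.389 mg/L.
x_c = v t_c = 0.536 m/s × 1.217 d × 86400 s/d = 56350 m ≈ 56.3 km.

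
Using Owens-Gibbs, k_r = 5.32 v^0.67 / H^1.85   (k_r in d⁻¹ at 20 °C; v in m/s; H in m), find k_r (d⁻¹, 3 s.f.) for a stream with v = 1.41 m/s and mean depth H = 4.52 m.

k_r ≈ 0.411 d⁻¹

k_r = 5.32 × 1.41^0.67 / 4.52^1.85 = 5.32 × 1.259 / 16.29 = 0.4110 d⁻¹.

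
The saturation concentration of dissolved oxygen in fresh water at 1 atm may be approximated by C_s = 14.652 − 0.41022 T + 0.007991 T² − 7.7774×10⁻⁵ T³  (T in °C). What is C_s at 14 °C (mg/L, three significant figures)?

C_s ≈ 10.3 mg/L

C_s = 14.652 − 0.41022×14 + 0.007991×14² − 7.7774×10⁻⁵×14³ = 10.26 mg/L.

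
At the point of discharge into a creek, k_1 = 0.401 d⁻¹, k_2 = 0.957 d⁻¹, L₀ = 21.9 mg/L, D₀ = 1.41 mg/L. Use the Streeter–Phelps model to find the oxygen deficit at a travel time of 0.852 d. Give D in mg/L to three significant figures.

k_1 L₀/(k_2−k_1) = 0.401×21.9/(0.957−0.401) = 8.782/0.5560 = 15.79 mg/L.
e^(−k_1 t) = e^(−0.401×0.8520) = 0.7106; e^(−k_2 t) = e^(−0.957×0.8520) = 0.4425.
D = 15.79 × (0.7106 − 0.4425) + 1.41 × 0.4425 = 4.235 + 0.6239 = 4.859 mg/L.

D ≈ 4.86 mg/L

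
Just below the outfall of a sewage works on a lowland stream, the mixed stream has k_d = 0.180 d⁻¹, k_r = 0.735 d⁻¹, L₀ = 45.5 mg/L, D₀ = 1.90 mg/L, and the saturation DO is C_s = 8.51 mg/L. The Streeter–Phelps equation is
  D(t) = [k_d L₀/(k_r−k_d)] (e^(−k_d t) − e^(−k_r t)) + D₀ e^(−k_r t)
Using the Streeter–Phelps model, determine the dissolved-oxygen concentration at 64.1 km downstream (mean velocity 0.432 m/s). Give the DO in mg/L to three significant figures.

Travel time t = x/v = 64.1 km / (0.432 m/s) = 64100 m / 0.432 m/s = 148400 s = 1.717 d.
k_d L₀/(k_r−k_d) = 0.180×45.5/(0.735−0.180) = 8.190/0.5550 = 14.76 mg/L.
e^(−k_d t) = e^(−0.180×1.717) = 0.7341; e^(−k_r t) = e^(−0.735×1.717) = 0.2830.
D = 14.76 × (0.7341 − 0.2830) + 1.90 × 0.2830 = 6.656 + 0.5377 = 7.194 mg/L.
DO = C_s − D = 8.51 − 7.194 = 1.316 mg/L.

DO ≈ 1.32 mg/L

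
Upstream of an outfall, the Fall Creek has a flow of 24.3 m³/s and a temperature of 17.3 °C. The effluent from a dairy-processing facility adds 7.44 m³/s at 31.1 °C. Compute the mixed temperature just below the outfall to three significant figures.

20.5 °C

Flow-weighted mixing: C = (Q_r C_r + Q_w C_w)/(Q_r + Q_w)
= (24.3×17.3 + 7.44×31.1)/(24.3 + 7.44) = 651.8/31.74 = 20.53 °C.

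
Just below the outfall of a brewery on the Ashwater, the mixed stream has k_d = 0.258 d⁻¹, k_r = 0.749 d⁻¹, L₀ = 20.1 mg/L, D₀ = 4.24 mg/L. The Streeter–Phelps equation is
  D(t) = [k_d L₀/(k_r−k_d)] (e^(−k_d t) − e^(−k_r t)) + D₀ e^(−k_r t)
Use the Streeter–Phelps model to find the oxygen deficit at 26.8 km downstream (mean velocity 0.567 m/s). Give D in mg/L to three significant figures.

D ≈ 4.97 mg/L

Travel time t = x/v = 26.8 km / (0.567 m/s) = 26800 m / 0.567 m/s = 47270 s = 0.5471 d.
k_d L₀/(k_r−k_d) = 0.258×20.1/(0.749−0.258) = 5.186/0.4910 = 10.56 mg/L.
e^(−k_d t) = e^(−0.258×0.5471) = 0.8684; e^(−k_r t) = e^(−0.749×0.5471) = 0.6638.
D = 10.56 × (0.8684 − 0.6638) + 4.24 × 0.6638 = 2.160 + 2.815 = 4.975 mg/L.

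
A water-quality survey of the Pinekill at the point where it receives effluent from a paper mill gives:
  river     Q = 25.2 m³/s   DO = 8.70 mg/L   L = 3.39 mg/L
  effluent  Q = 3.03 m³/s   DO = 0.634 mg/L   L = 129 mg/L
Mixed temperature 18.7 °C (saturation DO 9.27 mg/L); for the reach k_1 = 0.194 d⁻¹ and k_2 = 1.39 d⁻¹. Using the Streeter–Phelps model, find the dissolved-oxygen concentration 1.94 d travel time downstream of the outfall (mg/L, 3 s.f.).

DO ≈ 7.48 mg/L

Mixed DO = (25.2×8.70 + 3.03×0.634)/(25.2+3.03) = 221.2/28.23 = 7.834 mg/L.
Mixed L₀ = (25.2×3.39 + 3.03×129)/(28.23) = 476.3/28.23 = 16.87 mg/L.
Initial deficit D₀ = C_s − DO₀ = 9.27 − 7.834 = 1.436 mg/L.
D(1.94) = [0.194×16.87/(1.39−0.194)](e^(−0.194×1.94) − e^(−1.39×1.94)) + 1.436 e^(−1.39×1.94)
= 2.737 × (0.6864 − 0.06743) + 1.436 × 0.06743 = 1.791 mg/L.
DO = 9.27 − 1.791 = 7.479 mg/L.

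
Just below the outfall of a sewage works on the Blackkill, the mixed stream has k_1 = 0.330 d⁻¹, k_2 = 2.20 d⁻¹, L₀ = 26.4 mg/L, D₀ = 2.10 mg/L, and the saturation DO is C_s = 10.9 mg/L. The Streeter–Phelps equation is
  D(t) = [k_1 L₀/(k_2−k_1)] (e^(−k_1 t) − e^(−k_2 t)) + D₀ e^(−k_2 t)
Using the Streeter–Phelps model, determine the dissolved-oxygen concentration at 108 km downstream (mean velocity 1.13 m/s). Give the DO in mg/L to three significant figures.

Travel time t = x/v = 108 km / (1.13 m/s) = 108000 m / 1.13 m/s = 95580 s = 1.106 d.
k_1 L₀/(k_2−k_1) = 0.330×26.4/(2.20−0.330) = 8.712/1.870 = 4.659 mg/L.
e^(−k_1 t) = e^(−0.330×1.106) = 0.6942; e^(−k_2 t) = e^(−2.20×1.106) = 0.08772.
D = 4.659 × (0.6942 − 0.08772) + 2.10 × 0.08772 = 2.825 + 0.1842 = 3.010 mg/L.
DO = C_s − D = 10.9 − 3.010 = 7.890 mg/L.

DO ≈ 7.89 mg/L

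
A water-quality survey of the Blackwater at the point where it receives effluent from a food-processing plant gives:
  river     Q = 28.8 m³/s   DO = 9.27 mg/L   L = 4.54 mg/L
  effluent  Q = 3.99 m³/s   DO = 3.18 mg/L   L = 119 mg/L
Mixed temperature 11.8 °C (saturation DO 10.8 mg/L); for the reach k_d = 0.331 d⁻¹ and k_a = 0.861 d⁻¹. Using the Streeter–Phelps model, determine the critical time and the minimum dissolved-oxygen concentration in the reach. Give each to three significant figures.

Mixed DO = (28.8×9.27 + 3.99×3.18)/(28.8+3.99) = 279.7/32.79 = 8.529 mg/L.
Mixed L₀ = (28.8×4.54 + 3.99×119)/(32.79) = 605.6/32.79 = 18.47 mg/L.
Initial deficit D₀ = C_s − DO₀ = 10.8 − 8.529 = 2.271 mg/L.
t_c = (1/0.5300) ln[(0.861/0.331)(1 − 2.271×0.5300/(0.331×18.47))] = 1.887 × ln(2.089) = 1.390 d.
D_c = (0.331/0.861) × 18.47 × e^(−0.331×1.390) = 0.3844 × 18.47 × 0.6312 = 4.482 mg/L.
Minimum DO = 10.8 − 4.482 = 6.318 mg/L.

t_c ≈ 1.39 d; minimum DO ≈ 6.32 mg/L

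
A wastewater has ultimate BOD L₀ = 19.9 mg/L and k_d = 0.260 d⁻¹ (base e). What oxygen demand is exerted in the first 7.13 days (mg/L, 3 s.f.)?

y_t = L₀(1 − e^(−k_d t)) = 19.9 × (1 − e^(−0.260×7.13))
= 19.9 × (1 − 0.1566) = 19.9 × 0.8434 = 16.78 mg/L.

y ≈ 16.8 mg/L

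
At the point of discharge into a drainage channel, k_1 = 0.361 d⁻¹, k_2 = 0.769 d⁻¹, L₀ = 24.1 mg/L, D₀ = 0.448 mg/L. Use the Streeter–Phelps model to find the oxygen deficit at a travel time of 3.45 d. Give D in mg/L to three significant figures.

D ≈ 4.67 mg/L

k_1 L₀/(k_2−k_1) = 0.361×24.1/(0.769−0.361) = 8.700/0.4080 = 21.32 mg/L.
e^(−k_1 t) = e^(−0.361×3.450) = 0.2878; e^(−k_2 t) = e^(−0.769×3.450) = 0.07044.
D = 21.32 × (0.2878 − 0.07044) + 0.448 × 0.07044 = 4.635 + 0.03156 = 4.667 mg/L.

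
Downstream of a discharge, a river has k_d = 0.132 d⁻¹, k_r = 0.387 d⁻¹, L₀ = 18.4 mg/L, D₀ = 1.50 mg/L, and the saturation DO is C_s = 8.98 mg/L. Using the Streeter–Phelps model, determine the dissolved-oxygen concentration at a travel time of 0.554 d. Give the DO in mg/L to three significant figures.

DO ≈ 6.60 mg/L

k_d L₀/(k_r−k_d) = 0.132×18.4/(0.387−0.132) = 2.429/0.2550 = 9.525 mg/L.
e^(−k_d t) = e^(−0.132×0.5540) = 0.9295; e^(−k_r t) = e^(−0.387×0.5540) = 0.8070.
D = 9.525 × (0.9295 − 0.8070) + 1.50 × 0.8070 = 1.166 + 1.211 = 2.377 mg/L.
DO = C_s − D = 8.98 − 2.377 = 6.603 mg/L.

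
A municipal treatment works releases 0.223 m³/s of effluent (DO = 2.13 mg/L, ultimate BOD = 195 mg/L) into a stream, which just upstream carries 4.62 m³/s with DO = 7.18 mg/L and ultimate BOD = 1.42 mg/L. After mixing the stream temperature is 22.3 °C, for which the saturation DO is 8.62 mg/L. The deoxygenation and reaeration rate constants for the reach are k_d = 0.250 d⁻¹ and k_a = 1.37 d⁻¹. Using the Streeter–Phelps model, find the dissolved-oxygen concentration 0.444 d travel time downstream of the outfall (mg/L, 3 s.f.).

Mixed DO = (4.62×7.18 + 0.223×2.13)/(4.62+0.223) = 33.65/4.843 = 6.947 mg/L.
Mixed L₀ = (4.62×1.42 + 0.223×195)/(4.843) = 50.05/4.843 = 10.33 mg/L.
Initial deficit D₀ = C_s − DO₀ = 8.62 − 6.947 = 1.673 mg/L.
D(0.444) = [0.250×10.33/(1.37−0.250)](e^(−0.250×0.444) − e^(−1.37×0.444)) + 1.673 e^(−1.37×0.444)
= 2.307 × (0.8949 − 0.5443) + 1.673 × 0.5443 = 1.719 mg/L.
DO = 8.62 − 1.719 = 6.901 mg/L.

DO ≈ 6.90 mg/L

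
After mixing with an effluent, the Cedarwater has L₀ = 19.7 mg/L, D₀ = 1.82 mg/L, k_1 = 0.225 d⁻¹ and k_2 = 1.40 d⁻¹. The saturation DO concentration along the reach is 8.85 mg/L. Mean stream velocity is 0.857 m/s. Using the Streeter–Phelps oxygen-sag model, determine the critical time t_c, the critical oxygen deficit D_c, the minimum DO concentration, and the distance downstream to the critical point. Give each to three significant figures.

t_c ≈ 0.995 d; D_c ≈ 2.53 mg/L; min DO ≈ 6.32 mg/L; x_c ≈ 73.7 km

t_c = [1/(k_2−k_1)] ln[(k_2/k_1)(1 − D₀(k_2−k_1)/(k_1 L₀))]
= [1/(1.40−0.225)] ln[(1.40/0.225)(1 − 1.82×1.175/(0.225×19.7))]
= (1/1.175) ln[6.222 × 0.5175] = 0.8511 × ln(3.220) = 0.8511 × 1.169 = 0.9953 d.
D_c = (k_1/k_2) L₀ e^(−k_1 t_c) = (0.225/1.40) × 19.7 × e^(−0.225×0.9953) = 0.1607 × 19.7 × 0.7994 = 2.531 mg/L.
Minimum DO = C_s − D_c = 8.85 − 2.531 = 6.319 mg/L.
x_c = v t_c = 0.857 m/s × 0.9953 d × 86400 s/d = 73700 m ≈ 73.7 km.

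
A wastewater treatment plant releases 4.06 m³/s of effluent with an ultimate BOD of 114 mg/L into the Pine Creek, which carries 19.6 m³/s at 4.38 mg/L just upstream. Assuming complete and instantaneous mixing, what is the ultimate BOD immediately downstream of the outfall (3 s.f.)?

Flow-weighted mixing: C = (Q_r C_r + Q_w C_w)/(Q_r + Q_w)
= (19.6×4.38 + 4.06×114)/(19.6 + 4.06) = 548.7/23.66 = 23.19 mg/L.

23.2 mg/L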